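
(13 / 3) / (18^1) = 13 / 54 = 0.24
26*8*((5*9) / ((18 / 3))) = 1560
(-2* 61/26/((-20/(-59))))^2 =12952801/67600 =191.61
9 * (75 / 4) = 675 / 4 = 168.75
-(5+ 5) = -10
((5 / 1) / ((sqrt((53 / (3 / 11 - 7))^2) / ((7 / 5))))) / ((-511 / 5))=-370 / 42559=-0.01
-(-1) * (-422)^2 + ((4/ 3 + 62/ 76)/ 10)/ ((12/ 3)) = 162412657/ 912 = 178084.05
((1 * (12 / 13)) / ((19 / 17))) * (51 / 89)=10404 / 21983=0.47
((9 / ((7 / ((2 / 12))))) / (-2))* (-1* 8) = 6 / 7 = 0.86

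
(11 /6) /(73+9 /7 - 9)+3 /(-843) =18895 /770502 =0.02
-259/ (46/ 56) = -7252/ 23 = -315.30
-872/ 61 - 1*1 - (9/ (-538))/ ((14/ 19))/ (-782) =-5495402823/ 359291464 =-15.30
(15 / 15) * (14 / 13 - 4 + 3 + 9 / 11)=128 / 143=0.90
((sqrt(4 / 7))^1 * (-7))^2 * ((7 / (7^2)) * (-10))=-40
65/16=4.06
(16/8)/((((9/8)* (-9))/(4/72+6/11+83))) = -132424/8019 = -16.51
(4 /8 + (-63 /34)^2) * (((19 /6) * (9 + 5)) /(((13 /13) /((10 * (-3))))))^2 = 2010797075 /289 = 6957775.35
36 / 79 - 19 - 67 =-6758 / 79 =-85.54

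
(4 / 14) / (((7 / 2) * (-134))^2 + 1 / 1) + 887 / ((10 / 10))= 682872030 / 769867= 887.00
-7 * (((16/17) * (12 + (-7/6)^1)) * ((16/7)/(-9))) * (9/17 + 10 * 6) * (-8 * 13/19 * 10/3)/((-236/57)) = 741977600/153459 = 4835.02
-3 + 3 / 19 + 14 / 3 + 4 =5.82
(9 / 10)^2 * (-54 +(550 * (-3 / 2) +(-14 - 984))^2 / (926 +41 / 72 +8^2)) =9534848337 / 3566050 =2673.78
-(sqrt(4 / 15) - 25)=25 - 2 * sqrt(15) / 15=24.48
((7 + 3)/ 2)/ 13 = 5/ 13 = 0.38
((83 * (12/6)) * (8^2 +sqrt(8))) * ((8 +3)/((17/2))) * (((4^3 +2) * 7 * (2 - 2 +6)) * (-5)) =-3239470080/17 - 101233440 * sqrt(2)/17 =-198978575.52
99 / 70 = 1.41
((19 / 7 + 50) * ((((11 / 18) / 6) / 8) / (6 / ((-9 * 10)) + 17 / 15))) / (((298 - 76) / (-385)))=-124025 / 113664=-1.09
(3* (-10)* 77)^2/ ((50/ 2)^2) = 213444/ 25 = 8537.76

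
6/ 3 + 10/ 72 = 77/ 36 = 2.14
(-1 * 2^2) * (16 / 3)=-64 / 3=-21.33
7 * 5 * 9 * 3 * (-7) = -6615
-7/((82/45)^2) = -14175/6724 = -2.11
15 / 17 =0.88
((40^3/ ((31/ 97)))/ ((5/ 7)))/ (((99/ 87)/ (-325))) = -81914560000/ 1023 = -80072883.68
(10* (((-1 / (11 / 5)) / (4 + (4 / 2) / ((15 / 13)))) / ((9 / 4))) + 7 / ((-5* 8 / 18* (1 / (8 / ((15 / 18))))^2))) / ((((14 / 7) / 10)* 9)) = -51555172 / 319275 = -161.48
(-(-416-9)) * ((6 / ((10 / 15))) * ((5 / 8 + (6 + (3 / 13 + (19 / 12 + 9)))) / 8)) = 6937275 / 832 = 8338.07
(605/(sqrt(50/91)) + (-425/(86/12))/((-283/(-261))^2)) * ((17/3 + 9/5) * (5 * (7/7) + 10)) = 85763.90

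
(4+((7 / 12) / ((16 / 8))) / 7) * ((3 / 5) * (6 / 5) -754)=-228338 / 75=-3044.51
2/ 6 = 1/ 3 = 0.33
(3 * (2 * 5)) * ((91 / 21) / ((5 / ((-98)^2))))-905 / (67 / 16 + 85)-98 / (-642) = 114376584011 / 458067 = 249694.01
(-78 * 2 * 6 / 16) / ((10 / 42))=-2457 / 10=-245.70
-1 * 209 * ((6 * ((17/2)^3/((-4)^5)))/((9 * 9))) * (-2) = -1026817/55296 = -18.57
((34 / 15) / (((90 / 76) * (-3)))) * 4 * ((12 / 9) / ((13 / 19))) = -392768 / 78975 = -4.97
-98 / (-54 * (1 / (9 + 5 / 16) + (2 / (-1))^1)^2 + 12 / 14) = 7614943 / 14963433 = 0.51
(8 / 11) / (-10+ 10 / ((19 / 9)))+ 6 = 1612 / 275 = 5.86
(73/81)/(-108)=-73/8748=-0.01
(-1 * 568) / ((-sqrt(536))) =142 * sqrt(134) / 67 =24.53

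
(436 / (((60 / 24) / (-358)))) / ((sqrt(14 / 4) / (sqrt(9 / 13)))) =-936528*sqrt(182) / 455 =-27768.03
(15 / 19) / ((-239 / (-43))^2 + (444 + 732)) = 5547 / 8479871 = 0.00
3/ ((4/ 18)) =27/ 2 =13.50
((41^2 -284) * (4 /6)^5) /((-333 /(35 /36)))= -0.54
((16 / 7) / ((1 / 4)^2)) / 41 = 256 / 287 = 0.89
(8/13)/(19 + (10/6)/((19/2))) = 456/14209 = 0.03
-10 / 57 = -0.18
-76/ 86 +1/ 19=-679/ 817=-0.83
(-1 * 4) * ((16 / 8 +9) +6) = -68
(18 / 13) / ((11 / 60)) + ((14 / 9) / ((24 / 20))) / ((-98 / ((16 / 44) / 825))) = 33679774 / 4459455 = 7.55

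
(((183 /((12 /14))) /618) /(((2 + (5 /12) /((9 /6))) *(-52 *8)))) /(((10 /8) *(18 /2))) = -427 /13175760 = -0.00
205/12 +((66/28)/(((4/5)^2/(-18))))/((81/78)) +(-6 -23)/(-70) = -5561/120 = -46.34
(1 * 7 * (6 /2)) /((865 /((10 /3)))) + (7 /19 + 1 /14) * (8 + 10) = 184031 /23009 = 8.00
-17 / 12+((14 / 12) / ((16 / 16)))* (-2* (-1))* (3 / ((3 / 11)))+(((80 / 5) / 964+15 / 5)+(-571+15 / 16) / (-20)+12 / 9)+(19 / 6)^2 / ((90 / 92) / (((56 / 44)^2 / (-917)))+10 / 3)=1123666822991 / 19684155072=57.08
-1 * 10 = -10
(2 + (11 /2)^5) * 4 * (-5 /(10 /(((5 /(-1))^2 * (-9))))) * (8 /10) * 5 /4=2265679.69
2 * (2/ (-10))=-2/ 5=-0.40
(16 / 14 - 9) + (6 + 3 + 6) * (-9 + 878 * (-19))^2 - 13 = 29251895359 / 7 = 4178842194.14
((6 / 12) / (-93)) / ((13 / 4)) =-2 / 1209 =-0.00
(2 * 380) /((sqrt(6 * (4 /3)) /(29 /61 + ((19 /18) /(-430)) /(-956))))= 4077113461 * sqrt(2) /45136584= 127.74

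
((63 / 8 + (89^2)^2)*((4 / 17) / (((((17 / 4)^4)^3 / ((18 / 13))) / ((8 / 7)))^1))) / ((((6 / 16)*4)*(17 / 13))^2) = 3503186790943031296 / 20036961360568710551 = 0.17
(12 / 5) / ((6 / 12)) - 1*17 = -61 / 5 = -12.20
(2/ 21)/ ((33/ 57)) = 0.16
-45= -45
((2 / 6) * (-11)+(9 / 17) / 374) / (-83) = 69911 / 1583142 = 0.04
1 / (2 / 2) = 1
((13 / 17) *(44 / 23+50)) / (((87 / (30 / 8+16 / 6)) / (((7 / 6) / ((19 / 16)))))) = 5577572 / 1938969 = 2.88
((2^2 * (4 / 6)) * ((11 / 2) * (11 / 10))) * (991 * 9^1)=719466 / 5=143893.20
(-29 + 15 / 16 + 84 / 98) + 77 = 5577 / 112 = 49.79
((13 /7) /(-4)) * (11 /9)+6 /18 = -59 /252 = -0.23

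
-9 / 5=-1.80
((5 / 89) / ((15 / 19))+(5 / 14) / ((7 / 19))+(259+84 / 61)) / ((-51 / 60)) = -307.55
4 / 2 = 2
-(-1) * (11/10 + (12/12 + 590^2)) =3481021/10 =348102.10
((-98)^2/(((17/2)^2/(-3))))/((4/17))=-28812/17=-1694.82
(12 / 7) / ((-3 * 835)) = -4 / 5845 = -0.00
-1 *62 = -62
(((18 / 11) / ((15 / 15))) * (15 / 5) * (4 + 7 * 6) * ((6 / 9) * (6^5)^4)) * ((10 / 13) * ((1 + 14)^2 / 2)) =6811423173837324288000 / 143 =47632329886974295720.28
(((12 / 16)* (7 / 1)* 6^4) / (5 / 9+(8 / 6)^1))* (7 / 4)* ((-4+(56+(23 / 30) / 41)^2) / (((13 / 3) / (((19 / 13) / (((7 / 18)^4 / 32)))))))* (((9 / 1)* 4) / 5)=67123800371.39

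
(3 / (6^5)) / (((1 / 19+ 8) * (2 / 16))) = 19 / 49572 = 0.00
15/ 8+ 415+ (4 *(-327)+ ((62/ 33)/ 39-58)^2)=32693929847/ 13250952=2467.29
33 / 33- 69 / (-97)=166 / 97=1.71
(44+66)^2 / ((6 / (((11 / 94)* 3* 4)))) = 133100 / 47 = 2831.91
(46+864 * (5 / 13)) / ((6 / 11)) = 27049 / 39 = 693.56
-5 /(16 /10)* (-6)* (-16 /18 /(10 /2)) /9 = -10 /27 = -0.37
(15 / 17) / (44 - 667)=-15 / 10591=-0.00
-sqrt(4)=-2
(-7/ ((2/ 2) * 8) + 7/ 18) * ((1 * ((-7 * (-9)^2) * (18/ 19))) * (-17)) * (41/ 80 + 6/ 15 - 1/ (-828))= -113437107/ 27968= -4055.96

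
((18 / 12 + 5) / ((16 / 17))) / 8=221 / 256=0.86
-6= -6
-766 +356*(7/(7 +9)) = -2441/4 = -610.25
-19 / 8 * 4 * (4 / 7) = -38 / 7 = -5.43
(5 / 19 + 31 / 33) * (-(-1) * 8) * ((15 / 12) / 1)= 7540 / 627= 12.03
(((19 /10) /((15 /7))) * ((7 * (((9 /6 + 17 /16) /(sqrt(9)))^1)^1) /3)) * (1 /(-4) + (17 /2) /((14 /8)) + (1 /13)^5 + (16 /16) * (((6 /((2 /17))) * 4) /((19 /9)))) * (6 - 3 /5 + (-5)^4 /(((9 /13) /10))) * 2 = 2332974686917074529 /721793592000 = 3232190.91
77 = 77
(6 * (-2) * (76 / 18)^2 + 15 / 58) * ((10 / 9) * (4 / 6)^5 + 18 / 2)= -6693063809 / 3424842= -1954.27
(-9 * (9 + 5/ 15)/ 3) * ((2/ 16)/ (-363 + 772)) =-7/ 818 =-0.01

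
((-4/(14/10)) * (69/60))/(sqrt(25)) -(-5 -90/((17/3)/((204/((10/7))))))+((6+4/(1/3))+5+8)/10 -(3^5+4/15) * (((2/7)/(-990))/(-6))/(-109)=2275.44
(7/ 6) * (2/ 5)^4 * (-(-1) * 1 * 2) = 112/ 1875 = 0.06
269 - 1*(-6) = 275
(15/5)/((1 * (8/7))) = 21/8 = 2.62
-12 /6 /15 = -2 /15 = -0.13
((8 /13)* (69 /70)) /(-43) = -276 /19565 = -0.01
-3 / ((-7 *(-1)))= -3 / 7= -0.43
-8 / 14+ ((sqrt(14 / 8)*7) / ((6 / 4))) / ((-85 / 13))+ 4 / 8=-91*sqrt(7) / 255-1 / 14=-1.02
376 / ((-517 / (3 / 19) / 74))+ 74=13690 / 209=65.50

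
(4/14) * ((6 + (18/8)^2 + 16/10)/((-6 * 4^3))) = -1013/107520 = -0.01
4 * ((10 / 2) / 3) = 20 / 3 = 6.67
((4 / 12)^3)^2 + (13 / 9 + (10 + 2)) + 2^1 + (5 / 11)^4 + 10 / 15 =172428811 / 10673289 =16.16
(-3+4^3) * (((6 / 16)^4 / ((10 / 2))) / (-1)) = -4941 / 20480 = -0.24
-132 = -132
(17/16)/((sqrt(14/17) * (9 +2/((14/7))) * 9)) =17 * sqrt(238)/20160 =0.01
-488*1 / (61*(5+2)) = -8 / 7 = -1.14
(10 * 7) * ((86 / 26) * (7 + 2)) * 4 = 108360 / 13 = 8335.38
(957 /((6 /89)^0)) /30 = 319 /10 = 31.90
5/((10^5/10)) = 0.00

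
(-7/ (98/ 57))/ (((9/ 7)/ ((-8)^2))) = -608/ 3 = -202.67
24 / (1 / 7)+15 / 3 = 173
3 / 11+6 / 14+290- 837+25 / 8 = -334595 / 616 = -543.17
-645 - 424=-1069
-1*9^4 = -6561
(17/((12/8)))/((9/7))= 238/27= 8.81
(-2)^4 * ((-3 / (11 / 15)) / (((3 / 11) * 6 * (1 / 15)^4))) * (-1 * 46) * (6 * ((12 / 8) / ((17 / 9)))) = 7545150000 / 17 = 443832352.94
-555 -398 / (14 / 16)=-1009.86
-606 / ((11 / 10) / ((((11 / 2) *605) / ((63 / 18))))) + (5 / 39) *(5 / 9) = -1286871125 / 2457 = -523757.07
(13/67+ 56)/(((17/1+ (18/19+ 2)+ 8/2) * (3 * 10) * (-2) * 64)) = -4769/7804160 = -0.00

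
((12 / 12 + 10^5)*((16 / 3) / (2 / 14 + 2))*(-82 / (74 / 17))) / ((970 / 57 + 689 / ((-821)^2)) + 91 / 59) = -1474643630176438876 / 5837758370805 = -252604.43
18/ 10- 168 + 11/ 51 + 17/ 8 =-334273/ 2040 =-163.86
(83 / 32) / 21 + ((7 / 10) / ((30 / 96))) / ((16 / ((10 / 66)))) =1783 / 12320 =0.14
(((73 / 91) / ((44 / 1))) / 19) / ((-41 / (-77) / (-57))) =-219 / 2132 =-0.10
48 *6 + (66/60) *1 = 2891/10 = 289.10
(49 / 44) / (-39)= -49 / 1716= -0.03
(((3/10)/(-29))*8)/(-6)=2/145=0.01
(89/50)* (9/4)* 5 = 801/40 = 20.02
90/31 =2.90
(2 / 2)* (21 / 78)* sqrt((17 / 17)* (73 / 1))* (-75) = -525* sqrt(73) / 26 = -172.52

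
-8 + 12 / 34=-130 / 17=-7.65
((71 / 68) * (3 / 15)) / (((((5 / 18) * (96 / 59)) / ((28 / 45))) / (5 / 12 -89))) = -31170349 / 1224000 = -25.47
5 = 5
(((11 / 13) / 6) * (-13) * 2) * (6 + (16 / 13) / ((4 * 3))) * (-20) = 52360 / 117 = 447.52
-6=-6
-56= -56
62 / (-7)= -62 / 7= -8.86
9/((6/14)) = 21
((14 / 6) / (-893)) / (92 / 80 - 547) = 140 / 29246643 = 0.00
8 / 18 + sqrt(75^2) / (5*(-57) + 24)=41 / 261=0.16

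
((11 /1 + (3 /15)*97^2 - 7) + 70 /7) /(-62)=-30.58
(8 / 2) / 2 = 2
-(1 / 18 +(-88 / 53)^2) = -2.81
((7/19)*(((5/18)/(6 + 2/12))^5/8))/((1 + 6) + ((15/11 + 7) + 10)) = 240625/714599462414808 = 0.00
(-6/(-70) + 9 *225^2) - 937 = 15914083/35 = 454688.09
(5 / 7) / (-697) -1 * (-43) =209792 / 4879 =43.00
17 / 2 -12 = -7 / 2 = -3.50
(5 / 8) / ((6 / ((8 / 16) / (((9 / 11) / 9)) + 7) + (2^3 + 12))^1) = 125 / 4096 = 0.03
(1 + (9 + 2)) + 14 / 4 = 31 / 2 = 15.50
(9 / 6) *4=6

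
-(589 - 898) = 309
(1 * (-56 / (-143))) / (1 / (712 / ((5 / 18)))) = 717696 / 715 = 1003.77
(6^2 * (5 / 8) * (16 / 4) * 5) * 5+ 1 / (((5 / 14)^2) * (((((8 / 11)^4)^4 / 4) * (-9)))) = 6654507421670564111 / 3958241859993600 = 1681.18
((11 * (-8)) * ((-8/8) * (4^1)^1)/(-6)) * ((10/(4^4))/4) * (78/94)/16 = -715/24064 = -0.03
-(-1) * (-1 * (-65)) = 65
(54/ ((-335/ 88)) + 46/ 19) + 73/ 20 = -206583/ 25460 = -8.11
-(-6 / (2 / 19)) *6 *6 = 2052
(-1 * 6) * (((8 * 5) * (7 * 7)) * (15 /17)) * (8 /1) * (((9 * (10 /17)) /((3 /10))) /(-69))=141120000 /6647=21230.63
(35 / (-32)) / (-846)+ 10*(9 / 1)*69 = 6210.00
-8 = -8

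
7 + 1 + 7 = 15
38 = 38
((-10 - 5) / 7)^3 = -3375 / 343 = -9.84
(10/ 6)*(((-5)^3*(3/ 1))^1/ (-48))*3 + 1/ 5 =3141/ 80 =39.26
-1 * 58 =-58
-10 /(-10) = 1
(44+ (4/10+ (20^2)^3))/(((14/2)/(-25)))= -1600001110/7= -228571587.14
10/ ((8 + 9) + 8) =2/ 5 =0.40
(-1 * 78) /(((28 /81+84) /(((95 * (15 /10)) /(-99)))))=100035 /75152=1.33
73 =73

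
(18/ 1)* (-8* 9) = -1296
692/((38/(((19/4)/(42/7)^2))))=173/72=2.40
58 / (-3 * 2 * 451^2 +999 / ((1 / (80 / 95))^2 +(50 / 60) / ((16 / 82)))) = -126527 / 2661932073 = -0.00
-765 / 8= -95.62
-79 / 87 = -0.91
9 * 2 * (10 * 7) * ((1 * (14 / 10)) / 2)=882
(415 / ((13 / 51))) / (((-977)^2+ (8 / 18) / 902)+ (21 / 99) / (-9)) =257726205 / 151102891576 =0.00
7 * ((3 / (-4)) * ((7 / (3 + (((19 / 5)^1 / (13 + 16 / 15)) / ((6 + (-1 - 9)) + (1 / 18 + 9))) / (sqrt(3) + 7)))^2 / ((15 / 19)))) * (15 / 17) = -31.82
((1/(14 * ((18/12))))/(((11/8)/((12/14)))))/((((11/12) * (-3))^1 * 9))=-64/53361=-0.00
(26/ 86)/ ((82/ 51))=663/ 3526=0.19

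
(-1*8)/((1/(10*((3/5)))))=-48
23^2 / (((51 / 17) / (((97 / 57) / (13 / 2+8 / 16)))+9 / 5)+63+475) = 256565 / 267788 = 0.96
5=5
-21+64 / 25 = -461 / 25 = -18.44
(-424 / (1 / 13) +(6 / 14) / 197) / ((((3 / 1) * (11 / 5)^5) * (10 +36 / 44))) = -23753265625 / 7207808223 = -3.30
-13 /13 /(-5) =1 /5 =0.20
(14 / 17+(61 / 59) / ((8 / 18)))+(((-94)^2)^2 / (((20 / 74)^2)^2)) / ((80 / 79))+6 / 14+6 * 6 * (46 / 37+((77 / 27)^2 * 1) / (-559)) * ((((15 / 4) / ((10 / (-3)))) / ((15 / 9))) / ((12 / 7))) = 944235736844842253767343 / 65346904350000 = 14449586345.93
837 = 837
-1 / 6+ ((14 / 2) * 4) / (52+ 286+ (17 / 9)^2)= -14059 / 166002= -0.08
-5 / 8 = -0.62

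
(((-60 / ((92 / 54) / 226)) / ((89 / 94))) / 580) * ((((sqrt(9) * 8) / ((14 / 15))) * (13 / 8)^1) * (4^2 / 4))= -1006646940 / 415541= -2422.50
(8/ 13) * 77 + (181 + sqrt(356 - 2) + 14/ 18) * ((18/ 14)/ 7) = 9 * sqrt(354)/ 49 + 51452/ 637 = 84.23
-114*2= -228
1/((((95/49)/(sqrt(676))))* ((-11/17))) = -21658/1045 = -20.73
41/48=0.85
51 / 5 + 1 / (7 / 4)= 377 / 35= 10.77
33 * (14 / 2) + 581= 812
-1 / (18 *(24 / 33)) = -11 / 144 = -0.08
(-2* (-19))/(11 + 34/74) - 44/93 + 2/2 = 75767/19716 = 3.84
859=859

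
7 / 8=0.88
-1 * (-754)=754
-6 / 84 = -1 / 14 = -0.07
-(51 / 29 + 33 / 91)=-5598 / 2639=-2.12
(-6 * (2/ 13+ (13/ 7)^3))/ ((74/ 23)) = -12.23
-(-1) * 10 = 10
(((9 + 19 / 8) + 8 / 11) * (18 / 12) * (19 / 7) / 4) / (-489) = -20235 / 803264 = -0.03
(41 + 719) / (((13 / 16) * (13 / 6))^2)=245.24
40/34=20/17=1.18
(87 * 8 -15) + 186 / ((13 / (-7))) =7551 / 13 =580.85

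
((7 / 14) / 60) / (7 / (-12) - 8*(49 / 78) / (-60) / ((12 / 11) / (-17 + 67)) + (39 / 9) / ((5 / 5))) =117 / 106550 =0.00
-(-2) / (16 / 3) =3 / 8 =0.38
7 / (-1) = -7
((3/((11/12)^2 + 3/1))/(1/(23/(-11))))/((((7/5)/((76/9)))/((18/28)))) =-1887840/298067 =-6.33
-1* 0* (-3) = 0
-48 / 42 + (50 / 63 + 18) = 1112 / 63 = 17.65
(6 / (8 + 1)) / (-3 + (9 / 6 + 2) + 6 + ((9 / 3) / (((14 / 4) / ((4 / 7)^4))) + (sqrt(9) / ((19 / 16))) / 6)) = 1277332 / 13435827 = 0.10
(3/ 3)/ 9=0.11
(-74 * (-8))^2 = 350464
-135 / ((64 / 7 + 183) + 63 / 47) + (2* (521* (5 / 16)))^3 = 140660621567065 / 4073984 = 34526552.28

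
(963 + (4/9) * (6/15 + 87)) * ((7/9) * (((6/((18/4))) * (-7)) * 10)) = -17672536/243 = -72726.49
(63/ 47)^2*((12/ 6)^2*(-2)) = -31752/ 2209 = -14.37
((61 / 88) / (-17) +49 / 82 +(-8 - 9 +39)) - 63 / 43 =55628181 / 2637448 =21.09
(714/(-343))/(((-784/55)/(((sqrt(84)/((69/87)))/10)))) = 16269*sqrt(21)/441784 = 0.17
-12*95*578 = -658920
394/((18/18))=394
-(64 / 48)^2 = -16 / 9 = -1.78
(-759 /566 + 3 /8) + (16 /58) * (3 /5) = -262779 /328280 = -0.80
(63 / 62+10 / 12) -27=-2339 / 93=-25.15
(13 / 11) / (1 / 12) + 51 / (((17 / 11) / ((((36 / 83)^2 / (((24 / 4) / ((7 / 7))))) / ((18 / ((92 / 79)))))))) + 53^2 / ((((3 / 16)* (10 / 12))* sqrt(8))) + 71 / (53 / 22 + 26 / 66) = 43833576906 / 1107510085 + 22472* sqrt(2) / 5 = 6395.62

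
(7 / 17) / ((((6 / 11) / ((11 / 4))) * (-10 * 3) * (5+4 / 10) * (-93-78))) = 847 / 11302416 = 0.00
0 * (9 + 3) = 0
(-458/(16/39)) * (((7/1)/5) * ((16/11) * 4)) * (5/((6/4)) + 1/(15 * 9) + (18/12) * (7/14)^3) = -32083.64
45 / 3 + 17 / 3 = 20.67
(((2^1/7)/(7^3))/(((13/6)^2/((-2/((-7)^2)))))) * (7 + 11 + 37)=-7920/19882681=-0.00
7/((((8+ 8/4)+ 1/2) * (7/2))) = 4/21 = 0.19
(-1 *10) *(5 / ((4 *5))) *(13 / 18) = -65 / 36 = -1.81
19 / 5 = 3.80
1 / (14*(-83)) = -1 / 1162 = -0.00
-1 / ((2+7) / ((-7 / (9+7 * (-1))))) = 7 / 18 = 0.39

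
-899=-899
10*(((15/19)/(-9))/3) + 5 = 805/171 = 4.71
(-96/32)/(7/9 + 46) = -27/421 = -0.06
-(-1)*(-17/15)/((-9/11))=187/135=1.39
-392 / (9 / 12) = -1568 / 3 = -522.67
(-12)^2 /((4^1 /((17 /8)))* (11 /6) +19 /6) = 544 /25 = 21.76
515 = 515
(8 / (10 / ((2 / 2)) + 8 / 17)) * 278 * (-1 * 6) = -113424 / 89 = -1274.43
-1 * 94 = -94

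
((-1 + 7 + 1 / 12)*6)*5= 365 / 2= 182.50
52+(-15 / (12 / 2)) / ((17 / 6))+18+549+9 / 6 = 21067 / 34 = 619.62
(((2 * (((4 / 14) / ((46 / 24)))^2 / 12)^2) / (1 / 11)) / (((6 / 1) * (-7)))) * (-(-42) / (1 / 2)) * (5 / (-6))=84480 / 671898241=0.00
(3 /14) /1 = 0.21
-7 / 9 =-0.78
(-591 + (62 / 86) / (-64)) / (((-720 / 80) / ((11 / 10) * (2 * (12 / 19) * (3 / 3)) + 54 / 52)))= 159.44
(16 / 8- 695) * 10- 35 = -6965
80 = 80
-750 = -750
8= 8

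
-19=-19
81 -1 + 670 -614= 136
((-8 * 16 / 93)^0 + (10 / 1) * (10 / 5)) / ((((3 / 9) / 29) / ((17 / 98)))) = 4437 / 14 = 316.93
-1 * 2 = -2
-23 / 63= -0.37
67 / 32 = 2.09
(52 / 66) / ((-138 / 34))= -442 / 2277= -0.19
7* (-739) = -5173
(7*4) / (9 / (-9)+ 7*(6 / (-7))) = -4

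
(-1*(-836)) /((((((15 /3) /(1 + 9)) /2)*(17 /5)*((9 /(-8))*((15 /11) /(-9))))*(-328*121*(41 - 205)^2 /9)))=-57 /1171657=-0.00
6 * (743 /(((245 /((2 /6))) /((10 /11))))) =2972 /539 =5.51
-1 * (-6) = 6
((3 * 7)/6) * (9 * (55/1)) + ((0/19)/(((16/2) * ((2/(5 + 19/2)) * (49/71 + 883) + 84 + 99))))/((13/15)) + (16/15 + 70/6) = 52357/30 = 1745.23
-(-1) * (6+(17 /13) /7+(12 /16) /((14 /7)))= 4777 /728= 6.56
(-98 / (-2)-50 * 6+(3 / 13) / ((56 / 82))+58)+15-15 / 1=-70129 / 364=-192.66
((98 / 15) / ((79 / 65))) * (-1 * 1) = -1274 / 237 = -5.38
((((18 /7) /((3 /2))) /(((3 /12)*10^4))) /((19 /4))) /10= 6 /415625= 0.00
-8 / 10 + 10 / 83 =-282 / 415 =-0.68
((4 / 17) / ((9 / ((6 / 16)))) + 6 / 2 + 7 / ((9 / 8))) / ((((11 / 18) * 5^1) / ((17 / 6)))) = 8.56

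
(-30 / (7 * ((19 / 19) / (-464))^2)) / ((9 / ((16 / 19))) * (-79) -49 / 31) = 3203604480 / 2936941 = 1090.80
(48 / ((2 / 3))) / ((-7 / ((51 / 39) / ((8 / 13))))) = -153 / 7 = -21.86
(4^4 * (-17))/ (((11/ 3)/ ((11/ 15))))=-4352/ 5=-870.40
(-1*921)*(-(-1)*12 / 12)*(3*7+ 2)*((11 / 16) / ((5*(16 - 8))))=-233013 / 640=-364.08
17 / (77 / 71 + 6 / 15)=355 / 31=11.45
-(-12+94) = -82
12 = 12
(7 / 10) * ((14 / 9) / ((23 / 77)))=3773 / 1035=3.65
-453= -453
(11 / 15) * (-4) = -44 / 15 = -2.93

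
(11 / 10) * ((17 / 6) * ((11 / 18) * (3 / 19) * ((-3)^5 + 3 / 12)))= -1997347 / 27360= -73.00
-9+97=88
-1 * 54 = -54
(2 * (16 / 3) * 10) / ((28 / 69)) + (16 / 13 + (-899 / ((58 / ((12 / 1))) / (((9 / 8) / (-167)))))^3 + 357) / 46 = 270.69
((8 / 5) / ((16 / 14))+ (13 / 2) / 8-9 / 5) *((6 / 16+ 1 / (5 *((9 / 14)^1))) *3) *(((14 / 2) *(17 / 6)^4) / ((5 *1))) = 1588485899 / 20736000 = 76.61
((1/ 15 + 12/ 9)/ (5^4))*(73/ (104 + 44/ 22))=511/ 331250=0.00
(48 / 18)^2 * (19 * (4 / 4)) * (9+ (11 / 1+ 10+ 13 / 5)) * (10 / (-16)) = -24776 / 9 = -2752.89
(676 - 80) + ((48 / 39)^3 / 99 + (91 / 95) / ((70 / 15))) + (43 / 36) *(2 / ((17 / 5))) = 209680860392 / 351267345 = 596.93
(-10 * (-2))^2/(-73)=-400/73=-5.48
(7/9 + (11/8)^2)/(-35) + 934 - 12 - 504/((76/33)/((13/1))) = -1923.02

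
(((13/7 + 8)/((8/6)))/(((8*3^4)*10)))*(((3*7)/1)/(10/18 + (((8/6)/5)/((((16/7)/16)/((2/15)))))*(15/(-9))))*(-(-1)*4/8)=207/2432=0.09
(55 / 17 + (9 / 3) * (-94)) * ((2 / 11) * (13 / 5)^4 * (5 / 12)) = -135350579 / 140250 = -965.07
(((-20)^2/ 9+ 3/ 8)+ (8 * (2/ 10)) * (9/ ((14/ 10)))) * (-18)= -27773/ 28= -991.89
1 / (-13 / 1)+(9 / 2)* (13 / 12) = 499 / 104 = 4.80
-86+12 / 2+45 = -35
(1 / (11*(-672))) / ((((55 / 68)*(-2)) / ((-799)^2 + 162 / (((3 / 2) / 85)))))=1000807 / 18480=54.16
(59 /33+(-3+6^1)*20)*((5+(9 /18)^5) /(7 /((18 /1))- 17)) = -42819 /2288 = -18.71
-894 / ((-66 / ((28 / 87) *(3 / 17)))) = 4172 / 5423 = 0.77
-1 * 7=-7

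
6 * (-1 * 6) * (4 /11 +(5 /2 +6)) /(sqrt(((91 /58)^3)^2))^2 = -10278546986880 /480504751727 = -21.39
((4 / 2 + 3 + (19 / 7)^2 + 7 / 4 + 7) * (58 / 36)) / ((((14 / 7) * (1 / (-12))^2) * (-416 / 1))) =-120031 / 20384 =-5.89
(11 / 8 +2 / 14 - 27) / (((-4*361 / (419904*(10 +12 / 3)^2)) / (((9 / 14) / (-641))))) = -337051692 / 231401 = -1456.57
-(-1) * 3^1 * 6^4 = 3888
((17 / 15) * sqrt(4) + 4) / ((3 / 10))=188 / 9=20.89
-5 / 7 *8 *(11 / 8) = -55 / 7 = -7.86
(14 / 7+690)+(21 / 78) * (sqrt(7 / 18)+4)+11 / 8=7 * sqrt(14) / 156+72223 / 104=694.62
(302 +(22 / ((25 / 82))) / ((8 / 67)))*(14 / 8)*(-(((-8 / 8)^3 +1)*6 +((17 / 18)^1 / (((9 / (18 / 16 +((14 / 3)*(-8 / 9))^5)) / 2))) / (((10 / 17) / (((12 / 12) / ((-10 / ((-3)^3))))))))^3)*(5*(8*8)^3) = 21399275600115864477602854808757403831485946927 / 6231753365380664833075078125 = 3433909262037795037.41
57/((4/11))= 627/4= 156.75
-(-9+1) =8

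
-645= -645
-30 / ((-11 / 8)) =240 / 11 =21.82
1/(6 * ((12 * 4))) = 1/288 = 0.00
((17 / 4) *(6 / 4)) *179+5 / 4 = 9139 / 8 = 1142.38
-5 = -5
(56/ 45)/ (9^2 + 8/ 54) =24/ 1565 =0.02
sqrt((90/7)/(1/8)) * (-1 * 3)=-30.43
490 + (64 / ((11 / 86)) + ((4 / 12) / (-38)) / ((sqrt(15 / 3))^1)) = 10894 / 11-sqrt(5) / 570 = 990.36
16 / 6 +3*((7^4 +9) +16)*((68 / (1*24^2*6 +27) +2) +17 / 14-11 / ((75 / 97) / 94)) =-1972703198321 / 203175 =-9709379.59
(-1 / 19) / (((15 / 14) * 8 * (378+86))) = -7 / 528960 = -0.00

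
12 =12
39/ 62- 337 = -20855/ 62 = -336.37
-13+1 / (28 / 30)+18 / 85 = -13943 / 1190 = -11.72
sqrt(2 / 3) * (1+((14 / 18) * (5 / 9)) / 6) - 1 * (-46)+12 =521 * sqrt(6) / 1458+58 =58.88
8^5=32768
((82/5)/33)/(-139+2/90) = -123/34397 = -0.00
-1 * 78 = -78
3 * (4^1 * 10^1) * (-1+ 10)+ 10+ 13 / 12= 13093 / 12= 1091.08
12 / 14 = 6 / 7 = 0.86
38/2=19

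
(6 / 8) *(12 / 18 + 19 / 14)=85 / 56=1.52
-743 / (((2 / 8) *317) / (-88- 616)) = 6600.28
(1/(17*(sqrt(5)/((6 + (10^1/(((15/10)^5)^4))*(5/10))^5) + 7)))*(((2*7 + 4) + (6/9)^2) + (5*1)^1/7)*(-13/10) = -7430591562542691783380185482390315627127836280940267874510286934787275336019640317653291754423646902183424/35502609681096300785383884349848191616309018415152247071285659188398731368017963979331620567334171684361855 + 106042634876101938410272551960410376466820802737432173551574631984917451680930062808973738784921653136*sqrt(5)/27613140863074900610854132272104149034907014322896192166555512702087902175125083095035704885704355754503665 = -0.21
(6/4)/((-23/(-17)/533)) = 27183/46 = 590.93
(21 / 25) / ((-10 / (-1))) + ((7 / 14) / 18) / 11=0.09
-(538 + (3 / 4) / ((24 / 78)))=-8647 / 16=-540.44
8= 8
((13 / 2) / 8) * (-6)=-39 / 8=-4.88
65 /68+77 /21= 943 /204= 4.62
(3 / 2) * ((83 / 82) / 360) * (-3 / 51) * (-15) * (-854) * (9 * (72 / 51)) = -956907 / 23698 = -40.38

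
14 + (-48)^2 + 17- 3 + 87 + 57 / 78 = 62913 / 26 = 2419.73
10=10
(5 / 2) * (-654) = -1635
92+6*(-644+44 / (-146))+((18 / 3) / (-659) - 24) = -3797.82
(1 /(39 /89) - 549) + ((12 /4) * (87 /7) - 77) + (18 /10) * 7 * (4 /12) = -794747 /1365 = -582.23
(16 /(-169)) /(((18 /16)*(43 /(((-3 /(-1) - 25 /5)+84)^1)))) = -10496 /65403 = -0.16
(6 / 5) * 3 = 18 / 5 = 3.60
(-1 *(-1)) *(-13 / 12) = -13 / 12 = -1.08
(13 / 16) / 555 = 13 / 8880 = 0.00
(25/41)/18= 25/738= 0.03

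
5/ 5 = 1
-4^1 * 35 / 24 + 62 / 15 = -17 / 10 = -1.70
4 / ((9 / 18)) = 8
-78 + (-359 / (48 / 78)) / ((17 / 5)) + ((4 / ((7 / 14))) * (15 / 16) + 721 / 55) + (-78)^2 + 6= 43840491 / 7480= 5861.03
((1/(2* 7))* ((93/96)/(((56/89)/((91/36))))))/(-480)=-35867/61931520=-0.00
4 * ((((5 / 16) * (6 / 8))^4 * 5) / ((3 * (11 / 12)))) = 253125 / 11534336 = 0.02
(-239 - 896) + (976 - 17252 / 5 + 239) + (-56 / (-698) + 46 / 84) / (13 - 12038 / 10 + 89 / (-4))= -2996435520538 / 889044345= -3370.40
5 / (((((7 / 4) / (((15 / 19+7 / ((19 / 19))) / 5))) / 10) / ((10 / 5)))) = 11840 / 133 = 89.02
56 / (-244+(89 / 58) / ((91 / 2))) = -147784 / 643827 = -0.23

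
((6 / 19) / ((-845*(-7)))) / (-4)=-3 / 224770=-0.00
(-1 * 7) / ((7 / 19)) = -19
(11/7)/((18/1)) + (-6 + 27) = 2657/126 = 21.09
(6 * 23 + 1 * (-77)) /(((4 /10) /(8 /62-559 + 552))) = -64965 /62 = -1047.82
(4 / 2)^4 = 16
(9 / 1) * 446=4014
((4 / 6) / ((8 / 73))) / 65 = 73 / 780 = 0.09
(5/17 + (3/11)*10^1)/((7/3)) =1.29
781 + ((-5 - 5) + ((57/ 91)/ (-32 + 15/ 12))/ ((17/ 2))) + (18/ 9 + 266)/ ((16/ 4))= 53151674/ 63427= 838.00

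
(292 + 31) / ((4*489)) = 323 / 1956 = 0.17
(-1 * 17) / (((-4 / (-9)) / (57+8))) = -9945 / 4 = -2486.25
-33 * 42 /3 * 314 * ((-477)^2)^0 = -145068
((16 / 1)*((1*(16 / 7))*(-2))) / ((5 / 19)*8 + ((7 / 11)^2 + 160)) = -1177088 / 2615277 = -0.45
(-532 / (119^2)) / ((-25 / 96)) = 7296 / 50575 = 0.14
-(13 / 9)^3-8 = -8029 / 729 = -11.01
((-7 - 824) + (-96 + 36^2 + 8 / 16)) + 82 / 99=73325 / 198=370.33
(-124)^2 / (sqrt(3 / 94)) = 15376 * sqrt(282) / 3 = 86068.98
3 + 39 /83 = 288 /83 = 3.47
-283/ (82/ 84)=-11886/ 41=-289.90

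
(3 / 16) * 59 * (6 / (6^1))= 177 / 16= 11.06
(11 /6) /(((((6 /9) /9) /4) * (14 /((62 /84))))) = 1023 /196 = 5.22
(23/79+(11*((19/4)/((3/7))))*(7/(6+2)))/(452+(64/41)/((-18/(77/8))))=99783381/420861440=0.24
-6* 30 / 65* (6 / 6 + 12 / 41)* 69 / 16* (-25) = 822825 / 2132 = 385.94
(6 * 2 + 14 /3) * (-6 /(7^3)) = -100 /343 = -0.29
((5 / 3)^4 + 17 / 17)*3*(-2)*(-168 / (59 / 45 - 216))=-395360 / 9661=-40.92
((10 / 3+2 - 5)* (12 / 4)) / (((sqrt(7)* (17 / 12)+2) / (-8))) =2304 / 1447 - 1632* sqrt(7) / 1447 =-1.39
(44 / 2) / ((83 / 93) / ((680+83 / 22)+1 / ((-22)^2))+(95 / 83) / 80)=899212122336 / 638131765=1409.13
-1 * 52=-52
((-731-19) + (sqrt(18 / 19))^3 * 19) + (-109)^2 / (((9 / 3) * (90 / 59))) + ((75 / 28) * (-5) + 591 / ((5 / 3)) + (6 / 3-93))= 2113.95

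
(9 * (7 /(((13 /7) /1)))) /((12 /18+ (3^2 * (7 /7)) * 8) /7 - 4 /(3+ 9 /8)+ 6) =101871 /46280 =2.20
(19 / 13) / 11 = 19 / 143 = 0.13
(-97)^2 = 9409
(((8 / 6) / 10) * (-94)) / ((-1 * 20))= 47 / 75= 0.63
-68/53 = -1.28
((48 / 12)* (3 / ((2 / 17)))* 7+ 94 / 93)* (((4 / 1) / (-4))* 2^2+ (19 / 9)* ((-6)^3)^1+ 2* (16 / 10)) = -326616.91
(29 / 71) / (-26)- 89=-164323 / 1846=-89.02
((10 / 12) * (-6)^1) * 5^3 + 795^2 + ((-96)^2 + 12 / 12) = 640617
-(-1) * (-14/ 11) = -14/ 11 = -1.27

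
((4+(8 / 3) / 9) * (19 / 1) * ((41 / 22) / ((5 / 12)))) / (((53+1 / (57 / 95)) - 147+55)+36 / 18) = -90364 / 8745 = -10.33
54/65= 0.83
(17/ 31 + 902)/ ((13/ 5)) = 139895/ 403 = 347.13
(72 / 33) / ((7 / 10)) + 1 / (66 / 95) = 4.56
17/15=1.13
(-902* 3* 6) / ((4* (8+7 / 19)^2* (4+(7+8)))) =-8569 / 2809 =-3.05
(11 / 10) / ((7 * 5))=11 / 350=0.03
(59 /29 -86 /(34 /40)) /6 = -16.52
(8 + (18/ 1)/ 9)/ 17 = 10/ 17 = 0.59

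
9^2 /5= 81 /5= 16.20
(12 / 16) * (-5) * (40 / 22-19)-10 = 2395 / 44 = 54.43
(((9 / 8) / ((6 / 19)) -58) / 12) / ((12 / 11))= -9581 / 2304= -4.16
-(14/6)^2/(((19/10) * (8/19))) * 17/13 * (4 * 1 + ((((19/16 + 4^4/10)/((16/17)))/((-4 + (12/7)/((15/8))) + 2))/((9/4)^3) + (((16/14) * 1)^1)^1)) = -25.29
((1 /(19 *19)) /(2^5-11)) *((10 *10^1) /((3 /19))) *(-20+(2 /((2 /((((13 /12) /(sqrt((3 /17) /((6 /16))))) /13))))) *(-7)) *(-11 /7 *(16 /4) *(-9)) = -98.54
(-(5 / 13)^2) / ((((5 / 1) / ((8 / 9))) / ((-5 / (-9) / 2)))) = -100 / 13689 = -0.01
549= 549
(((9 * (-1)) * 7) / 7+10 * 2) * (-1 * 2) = -22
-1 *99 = -99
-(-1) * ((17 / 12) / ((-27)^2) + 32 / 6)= 46673 / 8748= 5.34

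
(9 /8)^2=81 /64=1.27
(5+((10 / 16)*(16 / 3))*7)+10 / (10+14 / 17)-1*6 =6419 / 276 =23.26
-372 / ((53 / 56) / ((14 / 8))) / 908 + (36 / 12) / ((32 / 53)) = 4.21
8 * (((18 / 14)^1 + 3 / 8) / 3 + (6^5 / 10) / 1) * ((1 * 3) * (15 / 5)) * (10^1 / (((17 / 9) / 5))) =176485230 / 119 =1483069.16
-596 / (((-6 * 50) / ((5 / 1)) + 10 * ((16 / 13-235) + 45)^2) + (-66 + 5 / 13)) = -100724 / 60199931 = -0.00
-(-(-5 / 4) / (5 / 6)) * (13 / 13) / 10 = -3 / 20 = -0.15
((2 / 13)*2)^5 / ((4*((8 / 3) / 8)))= 768 / 371293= 0.00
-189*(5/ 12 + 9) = -7119/ 4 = -1779.75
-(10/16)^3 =-125/512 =-0.24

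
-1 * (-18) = 18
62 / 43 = 1.44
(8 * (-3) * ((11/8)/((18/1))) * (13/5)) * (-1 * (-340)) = -4862/3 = -1620.67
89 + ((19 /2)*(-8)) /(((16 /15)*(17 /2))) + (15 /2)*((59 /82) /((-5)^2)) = 1126819 /13940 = 80.83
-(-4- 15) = 19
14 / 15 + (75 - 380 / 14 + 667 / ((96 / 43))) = 389257 / 1120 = 347.55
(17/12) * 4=17/3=5.67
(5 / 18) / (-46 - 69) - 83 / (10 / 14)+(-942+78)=-2029019 / 2070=-980.20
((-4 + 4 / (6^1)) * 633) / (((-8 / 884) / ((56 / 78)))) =502180 / 3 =167393.33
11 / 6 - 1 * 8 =-37 / 6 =-6.17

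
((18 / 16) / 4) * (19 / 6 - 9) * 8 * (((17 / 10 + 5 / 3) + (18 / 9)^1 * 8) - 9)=-2177 / 16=-136.06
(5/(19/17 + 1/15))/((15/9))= 765/302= 2.53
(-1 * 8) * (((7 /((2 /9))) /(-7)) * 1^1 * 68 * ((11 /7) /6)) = 4488 /7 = 641.14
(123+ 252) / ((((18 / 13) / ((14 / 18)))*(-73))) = -11375 / 3942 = -2.89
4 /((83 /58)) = 232 /83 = 2.80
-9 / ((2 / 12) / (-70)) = 3780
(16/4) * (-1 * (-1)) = 4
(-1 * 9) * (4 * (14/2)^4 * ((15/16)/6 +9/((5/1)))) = -169090.42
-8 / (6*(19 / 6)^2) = -48 / 361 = -0.13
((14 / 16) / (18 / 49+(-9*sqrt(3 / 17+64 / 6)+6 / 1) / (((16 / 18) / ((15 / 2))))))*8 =-1344560*sqrt(28203) / 7730666287 - 414420832 / 69575996583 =-0.04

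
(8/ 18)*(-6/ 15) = -8/ 45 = -0.18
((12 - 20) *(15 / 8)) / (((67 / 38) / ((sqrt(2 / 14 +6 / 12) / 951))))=-0.01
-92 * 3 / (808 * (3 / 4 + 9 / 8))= -0.18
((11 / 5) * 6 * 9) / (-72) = -33 / 20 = -1.65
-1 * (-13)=13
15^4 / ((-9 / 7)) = -39375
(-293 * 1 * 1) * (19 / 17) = -5567 / 17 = -327.47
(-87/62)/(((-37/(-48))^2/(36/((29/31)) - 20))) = -1852416/42439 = -43.65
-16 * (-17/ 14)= 136/ 7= 19.43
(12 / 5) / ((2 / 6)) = 7.20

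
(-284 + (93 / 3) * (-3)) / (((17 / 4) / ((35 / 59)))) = -52780 / 1003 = -52.62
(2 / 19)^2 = 4 / 361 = 0.01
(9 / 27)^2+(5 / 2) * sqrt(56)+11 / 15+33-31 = 128 / 45+5 * sqrt(14) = 21.55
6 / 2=3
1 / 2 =0.50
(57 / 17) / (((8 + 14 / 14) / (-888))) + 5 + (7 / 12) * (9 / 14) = -44261 / 136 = -325.45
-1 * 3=-3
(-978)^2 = 956484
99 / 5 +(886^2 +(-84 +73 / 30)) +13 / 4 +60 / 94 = 2213525503 / 2820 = 784938.12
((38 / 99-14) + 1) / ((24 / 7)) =-8743 / 2376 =-3.68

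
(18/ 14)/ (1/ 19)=24.43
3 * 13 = 39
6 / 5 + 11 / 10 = 23 / 10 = 2.30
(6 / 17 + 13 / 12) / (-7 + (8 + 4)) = 293 / 1020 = 0.29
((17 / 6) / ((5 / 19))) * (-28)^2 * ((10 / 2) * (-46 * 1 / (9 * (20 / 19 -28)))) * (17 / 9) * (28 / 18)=823051481 / 34992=23521.13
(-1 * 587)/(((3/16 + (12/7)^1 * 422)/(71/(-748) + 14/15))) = -154613452/227331225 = -0.68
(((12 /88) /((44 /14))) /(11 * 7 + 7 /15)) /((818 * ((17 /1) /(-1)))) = -0.00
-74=-74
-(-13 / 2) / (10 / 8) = 26 / 5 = 5.20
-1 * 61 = -61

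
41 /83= 0.49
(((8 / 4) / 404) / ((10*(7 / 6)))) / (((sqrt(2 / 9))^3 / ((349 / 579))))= 9423*sqrt(2) / 5458040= 0.00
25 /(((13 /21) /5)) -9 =2508 /13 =192.92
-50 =-50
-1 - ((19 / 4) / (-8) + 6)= -205 / 32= -6.41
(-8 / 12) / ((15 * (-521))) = 2 / 23445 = 0.00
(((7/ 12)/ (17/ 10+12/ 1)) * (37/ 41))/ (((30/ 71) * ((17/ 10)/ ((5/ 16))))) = 0.02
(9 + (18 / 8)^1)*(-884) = -9945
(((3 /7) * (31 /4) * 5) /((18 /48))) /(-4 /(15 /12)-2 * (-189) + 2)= 775 /6594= 0.12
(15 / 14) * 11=165 / 14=11.79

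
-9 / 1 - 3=-12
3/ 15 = 1/ 5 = 0.20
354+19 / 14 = 4975 / 14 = 355.36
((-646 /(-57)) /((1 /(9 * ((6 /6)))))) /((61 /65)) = 6630 /61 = 108.69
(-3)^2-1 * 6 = 3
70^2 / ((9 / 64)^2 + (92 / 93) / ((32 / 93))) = 20070400 / 11857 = 1692.70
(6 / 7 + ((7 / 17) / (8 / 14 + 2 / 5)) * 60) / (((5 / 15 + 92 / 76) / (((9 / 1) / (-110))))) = -1705212 / 1223915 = -1.39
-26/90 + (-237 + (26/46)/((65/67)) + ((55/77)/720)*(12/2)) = -13719151/57960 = -236.70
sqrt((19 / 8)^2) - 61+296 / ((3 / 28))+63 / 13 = 845173 / 312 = 2708.89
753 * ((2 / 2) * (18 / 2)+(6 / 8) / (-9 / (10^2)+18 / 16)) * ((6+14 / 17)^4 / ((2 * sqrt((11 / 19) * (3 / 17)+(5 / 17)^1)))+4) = 673684 / 23+952967786408 * sqrt(646) / 1920983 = 12638009.37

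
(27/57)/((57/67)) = 201/361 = 0.56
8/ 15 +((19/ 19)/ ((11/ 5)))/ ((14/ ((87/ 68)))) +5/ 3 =2.24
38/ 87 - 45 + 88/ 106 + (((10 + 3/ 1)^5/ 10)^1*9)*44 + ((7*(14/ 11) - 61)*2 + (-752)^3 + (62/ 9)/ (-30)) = -410555953.34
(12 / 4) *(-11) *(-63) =2079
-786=-786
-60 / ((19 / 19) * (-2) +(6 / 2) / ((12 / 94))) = -120 / 43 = -2.79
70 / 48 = 35 / 24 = 1.46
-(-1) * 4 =4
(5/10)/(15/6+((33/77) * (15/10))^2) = 98/571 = 0.17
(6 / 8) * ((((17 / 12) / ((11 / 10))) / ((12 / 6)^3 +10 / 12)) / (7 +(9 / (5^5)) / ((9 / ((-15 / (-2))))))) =159375 / 10205998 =0.02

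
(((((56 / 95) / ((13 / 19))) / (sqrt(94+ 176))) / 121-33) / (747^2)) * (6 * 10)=-220 / 62001+ 112 * sqrt(30) / 13166222355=-0.00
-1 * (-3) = 3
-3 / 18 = -1 / 6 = -0.17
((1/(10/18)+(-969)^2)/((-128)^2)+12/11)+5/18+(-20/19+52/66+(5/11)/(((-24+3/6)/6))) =211104472729/3621150720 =58.30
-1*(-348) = 348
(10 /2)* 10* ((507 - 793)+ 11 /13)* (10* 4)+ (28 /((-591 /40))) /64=-8763348455 /15366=-570307.72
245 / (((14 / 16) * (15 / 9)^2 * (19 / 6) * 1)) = 31.83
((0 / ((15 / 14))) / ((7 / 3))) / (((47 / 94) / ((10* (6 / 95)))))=0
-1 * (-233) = 233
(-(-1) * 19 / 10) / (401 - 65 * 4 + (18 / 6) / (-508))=4826 / 358125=0.01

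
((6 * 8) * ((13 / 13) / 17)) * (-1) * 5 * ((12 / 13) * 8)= -23040 / 221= -104.25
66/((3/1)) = 22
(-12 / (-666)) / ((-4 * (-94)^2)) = -1 / 1961592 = -0.00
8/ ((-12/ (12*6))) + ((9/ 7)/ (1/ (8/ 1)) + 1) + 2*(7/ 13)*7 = -2655/ 91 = -29.18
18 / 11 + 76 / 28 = 335 / 77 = 4.35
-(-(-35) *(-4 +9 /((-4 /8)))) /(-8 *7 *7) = -55 /28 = -1.96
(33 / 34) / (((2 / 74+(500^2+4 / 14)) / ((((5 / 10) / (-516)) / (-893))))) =259 / 61480366727888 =0.00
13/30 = 0.43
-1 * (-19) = 19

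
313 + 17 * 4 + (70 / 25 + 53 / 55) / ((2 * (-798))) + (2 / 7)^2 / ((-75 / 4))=1170525679 / 3072300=380.99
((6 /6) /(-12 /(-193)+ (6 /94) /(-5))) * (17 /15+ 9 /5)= 399124 /6723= 59.37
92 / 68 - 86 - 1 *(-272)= 3185 / 17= 187.35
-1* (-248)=248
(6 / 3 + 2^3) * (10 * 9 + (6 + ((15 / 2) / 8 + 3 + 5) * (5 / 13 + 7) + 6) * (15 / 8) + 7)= 4865 / 2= 2432.50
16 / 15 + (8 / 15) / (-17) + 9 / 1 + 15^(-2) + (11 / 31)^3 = 1149125057 / 113950575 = 10.08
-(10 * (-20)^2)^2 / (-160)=100000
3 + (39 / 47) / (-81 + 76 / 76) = 11241 / 3760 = 2.99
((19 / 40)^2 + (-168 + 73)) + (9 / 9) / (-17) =-2579463 / 27200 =-94.83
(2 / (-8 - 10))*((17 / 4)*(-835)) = 14195 / 36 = 394.31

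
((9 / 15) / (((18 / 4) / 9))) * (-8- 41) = -294 / 5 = -58.80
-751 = -751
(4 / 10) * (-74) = -148 / 5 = -29.60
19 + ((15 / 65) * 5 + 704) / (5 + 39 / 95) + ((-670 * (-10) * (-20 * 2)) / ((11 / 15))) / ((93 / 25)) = -223506742357 / 2278562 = -98091.14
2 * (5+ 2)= 14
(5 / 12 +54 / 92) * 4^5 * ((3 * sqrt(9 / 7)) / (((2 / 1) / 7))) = 106368 * sqrt(7) / 23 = 12235.79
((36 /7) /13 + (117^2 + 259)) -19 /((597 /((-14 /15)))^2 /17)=101788052339572 /7297474275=13948.39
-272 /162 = -136 /81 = -1.68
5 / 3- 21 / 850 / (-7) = 4259 / 2550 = 1.67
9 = 9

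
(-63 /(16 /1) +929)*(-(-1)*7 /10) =103607 /160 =647.54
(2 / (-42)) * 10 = -10 / 21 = -0.48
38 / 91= 0.42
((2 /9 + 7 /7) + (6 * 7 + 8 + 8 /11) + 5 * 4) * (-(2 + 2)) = -28492 /99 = -287.80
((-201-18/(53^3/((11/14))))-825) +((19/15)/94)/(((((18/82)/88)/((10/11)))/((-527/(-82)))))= -1315119099569/1322474391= -994.44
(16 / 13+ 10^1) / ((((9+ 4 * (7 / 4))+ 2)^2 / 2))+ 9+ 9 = 19027 / 1053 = 18.07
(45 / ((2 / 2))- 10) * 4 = 140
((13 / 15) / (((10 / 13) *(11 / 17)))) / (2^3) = 2873 / 13200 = 0.22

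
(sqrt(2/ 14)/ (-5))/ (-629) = sqrt(7)/ 22015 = 0.00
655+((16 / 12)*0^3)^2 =655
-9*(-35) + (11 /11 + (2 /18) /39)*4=111973 /351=319.01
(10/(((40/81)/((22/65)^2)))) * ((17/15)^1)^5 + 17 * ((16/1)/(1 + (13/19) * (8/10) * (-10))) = -2236447303/39609375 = -56.46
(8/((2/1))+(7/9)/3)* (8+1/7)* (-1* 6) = -4370/21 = -208.10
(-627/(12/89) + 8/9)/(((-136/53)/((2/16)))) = 8870981/39168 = 226.49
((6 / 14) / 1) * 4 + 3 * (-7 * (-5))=747 / 7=106.71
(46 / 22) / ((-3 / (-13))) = 299 / 33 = 9.06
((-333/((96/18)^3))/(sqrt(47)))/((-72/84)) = 20979 * sqrt(47)/385024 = 0.37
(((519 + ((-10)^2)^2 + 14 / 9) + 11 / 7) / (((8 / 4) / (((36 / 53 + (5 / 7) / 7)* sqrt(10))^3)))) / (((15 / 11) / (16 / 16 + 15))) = 974547242670454816* sqrt(10) / 3310378502697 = 930947.62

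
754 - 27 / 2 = 1481 / 2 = 740.50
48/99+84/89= 4196/2937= 1.43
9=9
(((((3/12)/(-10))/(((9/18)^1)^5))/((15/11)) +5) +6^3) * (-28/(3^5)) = -462868/18225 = -25.40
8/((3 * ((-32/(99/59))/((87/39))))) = -957/3068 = -0.31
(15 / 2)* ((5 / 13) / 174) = 25 / 1508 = 0.02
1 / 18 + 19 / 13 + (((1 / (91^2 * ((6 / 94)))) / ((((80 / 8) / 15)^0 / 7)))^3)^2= 6062873227606745349473 / 3996372775366010532402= 1.52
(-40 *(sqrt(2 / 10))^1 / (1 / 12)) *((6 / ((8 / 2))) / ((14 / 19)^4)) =-1172889 *sqrt(5) / 2401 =-1092.32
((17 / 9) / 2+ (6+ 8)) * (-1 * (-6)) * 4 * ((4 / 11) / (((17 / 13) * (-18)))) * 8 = -223808 / 5049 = -44.33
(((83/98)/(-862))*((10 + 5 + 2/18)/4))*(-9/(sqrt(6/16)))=1411*sqrt(6)/63357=0.05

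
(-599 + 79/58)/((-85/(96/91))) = 97872/13195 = 7.42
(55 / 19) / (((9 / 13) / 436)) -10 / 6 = 311455 / 171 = 1821.37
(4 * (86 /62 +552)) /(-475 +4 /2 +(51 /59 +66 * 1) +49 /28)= -3238864 /591697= -5.47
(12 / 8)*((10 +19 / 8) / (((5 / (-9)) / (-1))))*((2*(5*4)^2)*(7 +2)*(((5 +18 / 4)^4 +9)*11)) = 172622807775 / 8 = 21577850971.88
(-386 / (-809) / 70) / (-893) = -193 / 25285295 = -0.00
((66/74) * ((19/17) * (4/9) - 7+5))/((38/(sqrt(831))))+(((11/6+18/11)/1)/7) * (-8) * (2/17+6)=-95264/3927 - 1265 * sqrt(831)/35853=-25.28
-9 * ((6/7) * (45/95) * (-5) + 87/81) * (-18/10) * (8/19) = -82392/12635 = -6.52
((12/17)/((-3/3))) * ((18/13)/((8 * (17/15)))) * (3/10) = -243/7514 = -0.03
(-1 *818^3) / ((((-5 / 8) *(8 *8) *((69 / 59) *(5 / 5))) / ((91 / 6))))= 367335860801 / 2070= 177456937.59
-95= -95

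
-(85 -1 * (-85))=-170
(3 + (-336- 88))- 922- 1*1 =-1344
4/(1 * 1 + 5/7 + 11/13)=1.56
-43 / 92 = -0.47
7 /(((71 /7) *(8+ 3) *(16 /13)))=637 /12496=0.05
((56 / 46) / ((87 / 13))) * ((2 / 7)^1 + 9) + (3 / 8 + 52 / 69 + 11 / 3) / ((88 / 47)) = 5987381 / 1408704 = 4.25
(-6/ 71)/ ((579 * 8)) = -1/ 54812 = -0.00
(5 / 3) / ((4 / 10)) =25 / 6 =4.17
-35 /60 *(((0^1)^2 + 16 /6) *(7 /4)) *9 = -49 /2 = -24.50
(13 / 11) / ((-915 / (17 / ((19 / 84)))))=-6188 / 63745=-0.10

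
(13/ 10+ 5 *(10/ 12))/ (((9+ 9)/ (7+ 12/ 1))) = 5.77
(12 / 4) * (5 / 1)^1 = 15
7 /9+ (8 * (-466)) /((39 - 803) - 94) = 6593 /1287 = 5.12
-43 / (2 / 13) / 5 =-559 / 10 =-55.90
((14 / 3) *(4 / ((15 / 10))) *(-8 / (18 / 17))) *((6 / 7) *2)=-4352 / 27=-161.19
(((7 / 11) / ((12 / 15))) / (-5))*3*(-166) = 1743 / 22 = 79.23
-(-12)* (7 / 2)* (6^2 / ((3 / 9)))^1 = 4536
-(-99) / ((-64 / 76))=-1881 / 16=-117.56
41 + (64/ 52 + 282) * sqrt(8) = 41 + 7364 * sqrt(2)/ 13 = 842.10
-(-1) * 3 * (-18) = -54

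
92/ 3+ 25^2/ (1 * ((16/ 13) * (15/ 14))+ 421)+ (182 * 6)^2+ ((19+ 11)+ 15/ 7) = 962431148528/ 807051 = 1192528.29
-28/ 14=-2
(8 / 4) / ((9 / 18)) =4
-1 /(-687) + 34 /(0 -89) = -23269 /61143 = -0.38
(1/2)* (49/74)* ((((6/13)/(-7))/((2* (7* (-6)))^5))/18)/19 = 1/65520667570176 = 0.00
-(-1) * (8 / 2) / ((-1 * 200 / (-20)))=2 / 5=0.40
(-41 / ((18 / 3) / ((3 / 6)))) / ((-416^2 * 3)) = 41 / 6230016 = 0.00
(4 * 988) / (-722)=-104 / 19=-5.47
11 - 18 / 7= 59 / 7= 8.43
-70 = -70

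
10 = 10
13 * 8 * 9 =936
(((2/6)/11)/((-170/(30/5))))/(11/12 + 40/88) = -12/15385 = -0.00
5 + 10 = 15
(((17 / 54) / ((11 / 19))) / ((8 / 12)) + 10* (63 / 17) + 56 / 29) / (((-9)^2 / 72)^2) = 124338416 / 3953367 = 31.45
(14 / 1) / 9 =14 / 9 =1.56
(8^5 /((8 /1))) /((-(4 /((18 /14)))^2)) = -20736 /49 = -423.18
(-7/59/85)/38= -7/190570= -0.00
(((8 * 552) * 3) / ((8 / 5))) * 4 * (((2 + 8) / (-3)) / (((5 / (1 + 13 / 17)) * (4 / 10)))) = -1656000 / 17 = -97411.76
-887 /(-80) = 11.09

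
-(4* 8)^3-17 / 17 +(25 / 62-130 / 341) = -22348443 / 682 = -32768.98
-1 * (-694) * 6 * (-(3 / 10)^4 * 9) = -758889 / 2500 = -303.56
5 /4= 1.25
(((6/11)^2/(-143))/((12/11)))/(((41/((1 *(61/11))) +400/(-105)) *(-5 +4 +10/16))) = 10248/7221643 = 0.00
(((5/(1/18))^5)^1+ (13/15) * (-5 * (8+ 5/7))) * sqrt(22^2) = 2728063782554/21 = 129907799169.24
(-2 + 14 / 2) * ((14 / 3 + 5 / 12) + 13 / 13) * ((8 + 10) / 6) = 365 / 4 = 91.25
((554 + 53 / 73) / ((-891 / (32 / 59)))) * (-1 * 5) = 1.69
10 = 10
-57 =-57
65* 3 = 195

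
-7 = -7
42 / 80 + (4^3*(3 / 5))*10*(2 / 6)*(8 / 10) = 4117 / 40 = 102.92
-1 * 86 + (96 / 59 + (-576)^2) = 19569806 / 59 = 331691.63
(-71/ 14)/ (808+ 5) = -71/ 11382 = -0.01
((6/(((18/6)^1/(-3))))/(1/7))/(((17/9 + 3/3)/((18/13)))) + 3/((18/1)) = -20243/1014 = -19.96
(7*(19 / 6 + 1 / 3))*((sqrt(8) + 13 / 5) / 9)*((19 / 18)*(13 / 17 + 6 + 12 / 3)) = 738283 / 9180 + 56791*sqrt(2) / 918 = 167.91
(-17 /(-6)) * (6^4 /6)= 612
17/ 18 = 0.94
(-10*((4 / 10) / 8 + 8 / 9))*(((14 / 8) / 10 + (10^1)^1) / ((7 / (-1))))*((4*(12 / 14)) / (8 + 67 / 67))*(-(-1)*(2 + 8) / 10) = 68783 / 13230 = 5.20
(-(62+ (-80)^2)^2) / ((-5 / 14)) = 584604216 / 5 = 116920843.20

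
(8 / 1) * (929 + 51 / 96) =29745 / 4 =7436.25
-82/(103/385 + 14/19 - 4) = 599830/21913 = 27.37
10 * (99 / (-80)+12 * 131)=125661 / 8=15707.62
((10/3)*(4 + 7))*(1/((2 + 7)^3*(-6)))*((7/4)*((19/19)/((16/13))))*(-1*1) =5005/419904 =0.01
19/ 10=1.90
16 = 16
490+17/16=7857/16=491.06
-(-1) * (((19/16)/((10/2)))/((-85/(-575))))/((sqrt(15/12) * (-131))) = -437 * sqrt(5)/89080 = -0.01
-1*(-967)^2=-935089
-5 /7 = -0.71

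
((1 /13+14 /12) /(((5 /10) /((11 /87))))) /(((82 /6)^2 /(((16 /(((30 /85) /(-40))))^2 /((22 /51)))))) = 24399923200 /1901211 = 12833.88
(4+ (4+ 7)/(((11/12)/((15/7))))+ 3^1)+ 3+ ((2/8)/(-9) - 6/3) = 8489/252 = 33.69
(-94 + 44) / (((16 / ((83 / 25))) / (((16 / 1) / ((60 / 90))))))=-249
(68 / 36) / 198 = 17 / 1782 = 0.01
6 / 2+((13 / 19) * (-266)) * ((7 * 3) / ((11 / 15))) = -5208.82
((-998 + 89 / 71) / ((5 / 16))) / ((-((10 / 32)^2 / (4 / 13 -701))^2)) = 6157215816209137664 / 37496875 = 164206105607.71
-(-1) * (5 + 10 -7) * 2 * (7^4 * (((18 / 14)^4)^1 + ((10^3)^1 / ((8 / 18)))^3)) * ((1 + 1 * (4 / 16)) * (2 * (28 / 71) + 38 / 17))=1996469016103953000 / 1207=1654075406879828.50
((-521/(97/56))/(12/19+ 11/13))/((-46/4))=14412944/814315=17.70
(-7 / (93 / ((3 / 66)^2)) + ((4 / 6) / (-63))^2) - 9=-4823644289 / 535957884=-9.00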